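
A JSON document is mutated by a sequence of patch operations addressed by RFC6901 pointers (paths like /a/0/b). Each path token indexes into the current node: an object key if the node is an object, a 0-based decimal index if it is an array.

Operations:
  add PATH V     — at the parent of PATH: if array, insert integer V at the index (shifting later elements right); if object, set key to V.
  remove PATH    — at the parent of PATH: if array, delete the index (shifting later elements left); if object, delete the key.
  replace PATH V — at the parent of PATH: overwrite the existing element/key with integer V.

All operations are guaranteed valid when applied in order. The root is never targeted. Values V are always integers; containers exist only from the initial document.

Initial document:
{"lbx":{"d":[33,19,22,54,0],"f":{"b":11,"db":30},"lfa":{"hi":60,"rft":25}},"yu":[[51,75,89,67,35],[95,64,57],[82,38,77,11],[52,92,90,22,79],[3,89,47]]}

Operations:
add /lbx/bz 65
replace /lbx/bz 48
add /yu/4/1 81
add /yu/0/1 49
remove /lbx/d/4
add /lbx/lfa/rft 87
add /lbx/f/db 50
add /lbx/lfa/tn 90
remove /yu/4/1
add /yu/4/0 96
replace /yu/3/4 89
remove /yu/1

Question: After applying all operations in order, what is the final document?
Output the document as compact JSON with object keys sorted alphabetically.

Answer: {"lbx":{"bz":48,"d":[33,19,22,54],"f":{"b":11,"db":50},"lfa":{"hi":60,"rft":87,"tn":90}},"yu":[[51,49,75,89,67,35],[82,38,77,11],[52,92,90,22,89],[96,3,89,47]]}

Derivation:
After op 1 (add /lbx/bz 65): {"lbx":{"bz":65,"d":[33,19,22,54,0],"f":{"b":11,"db":30},"lfa":{"hi":60,"rft":25}},"yu":[[51,75,89,67,35],[95,64,57],[82,38,77,11],[52,92,90,22,79],[3,89,47]]}
After op 2 (replace /lbx/bz 48): {"lbx":{"bz":48,"d":[33,19,22,54,0],"f":{"b":11,"db":30},"lfa":{"hi":60,"rft":25}},"yu":[[51,75,89,67,35],[95,64,57],[82,38,77,11],[52,92,90,22,79],[3,89,47]]}
After op 3 (add /yu/4/1 81): {"lbx":{"bz":48,"d":[33,19,22,54,0],"f":{"b":11,"db":30},"lfa":{"hi":60,"rft":25}},"yu":[[51,75,89,67,35],[95,64,57],[82,38,77,11],[52,92,90,22,79],[3,81,89,47]]}
After op 4 (add /yu/0/1 49): {"lbx":{"bz":48,"d":[33,19,22,54,0],"f":{"b":11,"db":30},"lfa":{"hi":60,"rft":25}},"yu":[[51,49,75,89,67,35],[95,64,57],[82,38,77,11],[52,92,90,22,79],[3,81,89,47]]}
After op 5 (remove /lbx/d/4): {"lbx":{"bz":48,"d":[33,19,22,54],"f":{"b":11,"db":30},"lfa":{"hi":60,"rft":25}},"yu":[[51,49,75,89,67,35],[95,64,57],[82,38,77,11],[52,92,90,22,79],[3,81,89,47]]}
After op 6 (add /lbx/lfa/rft 87): {"lbx":{"bz":48,"d":[33,19,22,54],"f":{"b":11,"db":30},"lfa":{"hi":60,"rft":87}},"yu":[[51,49,75,89,67,35],[95,64,57],[82,38,77,11],[52,92,90,22,79],[3,81,89,47]]}
After op 7 (add /lbx/f/db 50): {"lbx":{"bz":48,"d":[33,19,22,54],"f":{"b":11,"db":50},"lfa":{"hi":60,"rft":87}},"yu":[[51,49,75,89,67,35],[95,64,57],[82,38,77,11],[52,92,90,22,79],[3,81,89,47]]}
After op 8 (add /lbx/lfa/tn 90): {"lbx":{"bz":48,"d":[33,19,22,54],"f":{"b":11,"db":50},"lfa":{"hi":60,"rft":87,"tn":90}},"yu":[[51,49,75,89,67,35],[95,64,57],[82,38,77,11],[52,92,90,22,79],[3,81,89,47]]}
After op 9 (remove /yu/4/1): {"lbx":{"bz":48,"d":[33,19,22,54],"f":{"b":11,"db":50},"lfa":{"hi":60,"rft":87,"tn":90}},"yu":[[51,49,75,89,67,35],[95,64,57],[82,38,77,11],[52,92,90,22,79],[3,89,47]]}
After op 10 (add /yu/4/0 96): {"lbx":{"bz":48,"d":[33,19,22,54],"f":{"b":11,"db":50},"lfa":{"hi":60,"rft":87,"tn":90}},"yu":[[51,49,75,89,67,35],[95,64,57],[82,38,77,11],[52,92,90,22,79],[96,3,89,47]]}
After op 11 (replace /yu/3/4 89): {"lbx":{"bz":48,"d":[33,19,22,54],"f":{"b":11,"db":50},"lfa":{"hi":60,"rft":87,"tn":90}},"yu":[[51,49,75,89,67,35],[95,64,57],[82,38,77,11],[52,92,90,22,89],[96,3,89,47]]}
After op 12 (remove /yu/1): {"lbx":{"bz":48,"d":[33,19,22,54],"f":{"b":11,"db":50},"lfa":{"hi":60,"rft":87,"tn":90}},"yu":[[51,49,75,89,67,35],[82,38,77,11],[52,92,90,22,89],[96,3,89,47]]}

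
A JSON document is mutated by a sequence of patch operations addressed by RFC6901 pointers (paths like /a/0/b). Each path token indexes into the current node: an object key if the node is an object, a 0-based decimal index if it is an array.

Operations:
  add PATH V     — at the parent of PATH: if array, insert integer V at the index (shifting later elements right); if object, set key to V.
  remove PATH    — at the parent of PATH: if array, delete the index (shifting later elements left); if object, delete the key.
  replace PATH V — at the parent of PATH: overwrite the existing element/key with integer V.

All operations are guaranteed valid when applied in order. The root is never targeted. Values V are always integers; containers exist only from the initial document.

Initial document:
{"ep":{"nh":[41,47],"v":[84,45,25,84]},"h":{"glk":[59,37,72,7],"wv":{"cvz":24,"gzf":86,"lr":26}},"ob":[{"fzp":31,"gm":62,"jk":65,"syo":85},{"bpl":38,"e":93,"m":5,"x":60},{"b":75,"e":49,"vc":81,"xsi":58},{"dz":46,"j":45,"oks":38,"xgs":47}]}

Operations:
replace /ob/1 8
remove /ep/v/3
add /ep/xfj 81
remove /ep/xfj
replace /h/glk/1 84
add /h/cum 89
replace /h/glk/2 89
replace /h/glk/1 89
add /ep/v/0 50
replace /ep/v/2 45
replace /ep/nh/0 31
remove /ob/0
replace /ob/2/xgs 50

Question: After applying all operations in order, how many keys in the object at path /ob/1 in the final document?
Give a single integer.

Answer: 4

Derivation:
After op 1 (replace /ob/1 8): {"ep":{"nh":[41,47],"v":[84,45,25,84]},"h":{"glk":[59,37,72,7],"wv":{"cvz":24,"gzf":86,"lr":26}},"ob":[{"fzp":31,"gm":62,"jk":65,"syo":85},8,{"b":75,"e":49,"vc":81,"xsi":58},{"dz":46,"j":45,"oks":38,"xgs":47}]}
After op 2 (remove /ep/v/3): {"ep":{"nh":[41,47],"v":[84,45,25]},"h":{"glk":[59,37,72,7],"wv":{"cvz":24,"gzf":86,"lr":26}},"ob":[{"fzp":31,"gm":62,"jk":65,"syo":85},8,{"b":75,"e":49,"vc":81,"xsi":58},{"dz":46,"j":45,"oks":38,"xgs":47}]}
After op 3 (add /ep/xfj 81): {"ep":{"nh":[41,47],"v":[84,45,25],"xfj":81},"h":{"glk":[59,37,72,7],"wv":{"cvz":24,"gzf":86,"lr":26}},"ob":[{"fzp":31,"gm":62,"jk":65,"syo":85},8,{"b":75,"e":49,"vc":81,"xsi":58},{"dz":46,"j":45,"oks":38,"xgs":47}]}
After op 4 (remove /ep/xfj): {"ep":{"nh":[41,47],"v":[84,45,25]},"h":{"glk":[59,37,72,7],"wv":{"cvz":24,"gzf":86,"lr":26}},"ob":[{"fzp":31,"gm":62,"jk":65,"syo":85},8,{"b":75,"e":49,"vc":81,"xsi":58},{"dz":46,"j":45,"oks":38,"xgs":47}]}
After op 5 (replace /h/glk/1 84): {"ep":{"nh":[41,47],"v":[84,45,25]},"h":{"glk":[59,84,72,7],"wv":{"cvz":24,"gzf":86,"lr":26}},"ob":[{"fzp":31,"gm":62,"jk":65,"syo":85},8,{"b":75,"e":49,"vc":81,"xsi":58},{"dz":46,"j":45,"oks":38,"xgs":47}]}
After op 6 (add /h/cum 89): {"ep":{"nh":[41,47],"v":[84,45,25]},"h":{"cum":89,"glk":[59,84,72,7],"wv":{"cvz":24,"gzf":86,"lr":26}},"ob":[{"fzp":31,"gm":62,"jk":65,"syo":85},8,{"b":75,"e":49,"vc":81,"xsi":58},{"dz":46,"j":45,"oks":38,"xgs":47}]}
After op 7 (replace /h/glk/2 89): {"ep":{"nh":[41,47],"v":[84,45,25]},"h":{"cum":89,"glk":[59,84,89,7],"wv":{"cvz":24,"gzf":86,"lr":26}},"ob":[{"fzp":31,"gm":62,"jk":65,"syo":85},8,{"b":75,"e":49,"vc":81,"xsi":58},{"dz":46,"j":45,"oks":38,"xgs":47}]}
After op 8 (replace /h/glk/1 89): {"ep":{"nh":[41,47],"v":[84,45,25]},"h":{"cum":89,"glk":[59,89,89,7],"wv":{"cvz":24,"gzf":86,"lr":26}},"ob":[{"fzp":31,"gm":62,"jk":65,"syo":85},8,{"b":75,"e":49,"vc":81,"xsi":58},{"dz":46,"j":45,"oks":38,"xgs":47}]}
After op 9 (add /ep/v/0 50): {"ep":{"nh":[41,47],"v":[50,84,45,25]},"h":{"cum":89,"glk":[59,89,89,7],"wv":{"cvz":24,"gzf":86,"lr":26}},"ob":[{"fzp":31,"gm":62,"jk":65,"syo":85},8,{"b":75,"e":49,"vc":81,"xsi":58},{"dz":46,"j":45,"oks":38,"xgs":47}]}
After op 10 (replace /ep/v/2 45): {"ep":{"nh":[41,47],"v":[50,84,45,25]},"h":{"cum":89,"glk":[59,89,89,7],"wv":{"cvz":24,"gzf":86,"lr":26}},"ob":[{"fzp":31,"gm":62,"jk":65,"syo":85},8,{"b":75,"e":49,"vc":81,"xsi":58},{"dz":46,"j":45,"oks":38,"xgs":47}]}
After op 11 (replace /ep/nh/0 31): {"ep":{"nh":[31,47],"v":[50,84,45,25]},"h":{"cum":89,"glk":[59,89,89,7],"wv":{"cvz":24,"gzf":86,"lr":26}},"ob":[{"fzp":31,"gm":62,"jk":65,"syo":85},8,{"b":75,"e":49,"vc":81,"xsi":58},{"dz":46,"j":45,"oks":38,"xgs":47}]}
After op 12 (remove /ob/0): {"ep":{"nh":[31,47],"v":[50,84,45,25]},"h":{"cum":89,"glk":[59,89,89,7],"wv":{"cvz":24,"gzf":86,"lr":26}},"ob":[8,{"b":75,"e":49,"vc":81,"xsi":58},{"dz":46,"j":45,"oks":38,"xgs":47}]}
After op 13 (replace /ob/2/xgs 50): {"ep":{"nh":[31,47],"v":[50,84,45,25]},"h":{"cum":89,"glk":[59,89,89,7],"wv":{"cvz":24,"gzf":86,"lr":26}},"ob":[8,{"b":75,"e":49,"vc":81,"xsi":58},{"dz":46,"j":45,"oks":38,"xgs":50}]}
Size at path /ob/1: 4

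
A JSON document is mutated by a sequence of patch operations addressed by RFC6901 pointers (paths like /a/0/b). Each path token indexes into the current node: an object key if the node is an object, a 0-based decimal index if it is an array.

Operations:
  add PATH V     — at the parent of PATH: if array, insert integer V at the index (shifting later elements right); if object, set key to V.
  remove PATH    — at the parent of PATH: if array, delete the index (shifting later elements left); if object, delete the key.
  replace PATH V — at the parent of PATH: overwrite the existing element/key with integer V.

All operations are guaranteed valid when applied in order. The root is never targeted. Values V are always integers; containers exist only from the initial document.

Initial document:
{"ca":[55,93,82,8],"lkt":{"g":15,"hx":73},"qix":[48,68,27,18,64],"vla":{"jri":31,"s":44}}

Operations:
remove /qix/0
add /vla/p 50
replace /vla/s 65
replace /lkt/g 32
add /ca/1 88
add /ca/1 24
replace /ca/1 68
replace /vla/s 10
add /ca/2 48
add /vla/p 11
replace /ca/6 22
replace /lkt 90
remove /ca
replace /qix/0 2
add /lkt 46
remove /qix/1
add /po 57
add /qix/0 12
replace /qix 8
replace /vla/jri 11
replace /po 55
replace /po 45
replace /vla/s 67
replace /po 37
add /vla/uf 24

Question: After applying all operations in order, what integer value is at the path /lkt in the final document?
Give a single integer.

Answer: 46

Derivation:
After op 1 (remove /qix/0): {"ca":[55,93,82,8],"lkt":{"g":15,"hx":73},"qix":[68,27,18,64],"vla":{"jri":31,"s":44}}
After op 2 (add /vla/p 50): {"ca":[55,93,82,8],"lkt":{"g":15,"hx":73},"qix":[68,27,18,64],"vla":{"jri":31,"p":50,"s":44}}
After op 3 (replace /vla/s 65): {"ca":[55,93,82,8],"lkt":{"g":15,"hx":73},"qix":[68,27,18,64],"vla":{"jri":31,"p":50,"s":65}}
After op 4 (replace /lkt/g 32): {"ca":[55,93,82,8],"lkt":{"g":32,"hx":73},"qix":[68,27,18,64],"vla":{"jri":31,"p":50,"s":65}}
After op 5 (add /ca/1 88): {"ca":[55,88,93,82,8],"lkt":{"g":32,"hx":73},"qix":[68,27,18,64],"vla":{"jri":31,"p":50,"s":65}}
After op 6 (add /ca/1 24): {"ca":[55,24,88,93,82,8],"lkt":{"g":32,"hx":73},"qix":[68,27,18,64],"vla":{"jri":31,"p":50,"s":65}}
After op 7 (replace /ca/1 68): {"ca":[55,68,88,93,82,8],"lkt":{"g":32,"hx":73},"qix":[68,27,18,64],"vla":{"jri":31,"p":50,"s":65}}
After op 8 (replace /vla/s 10): {"ca":[55,68,88,93,82,8],"lkt":{"g":32,"hx":73},"qix":[68,27,18,64],"vla":{"jri":31,"p":50,"s":10}}
After op 9 (add /ca/2 48): {"ca":[55,68,48,88,93,82,8],"lkt":{"g":32,"hx":73},"qix":[68,27,18,64],"vla":{"jri":31,"p":50,"s":10}}
After op 10 (add /vla/p 11): {"ca":[55,68,48,88,93,82,8],"lkt":{"g":32,"hx":73},"qix":[68,27,18,64],"vla":{"jri":31,"p":11,"s":10}}
After op 11 (replace /ca/6 22): {"ca":[55,68,48,88,93,82,22],"lkt":{"g":32,"hx":73},"qix":[68,27,18,64],"vla":{"jri":31,"p":11,"s":10}}
After op 12 (replace /lkt 90): {"ca":[55,68,48,88,93,82,22],"lkt":90,"qix":[68,27,18,64],"vla":{"jri":31,"p":11,"s":10}}
After op 13 (remove /ca): {"lkt":90,"qix":[68,27,18,64],"vla":{"jri":31,"p":11,"s":10}}
After op 14 (replace /qix/0 2): {"lkt":90,"qix":[2,27,18,64],"vla":{"jri":31,"p":11,"s":10}}
After op 15 (add /lkt 46): {"lkt":46,"qix":[2,27,18,64],"vla":{"jri":31,"p":11,"s":10}}
After op 16 (remove /qix/1): {"lkt":46,"qix":[2,18,64],"vla":{"jri":31,"p":11,"s":10}}
After op 17 (add /po 57): {"lkt":46,"po":57,"qix":[2,18,64],"vla":{"jri":31,"p":11,"s":10}}
After op 18 (add /qix/0 12): {"lkt":46,"po":57,"qix":[12,2,18,64],"vla":{"jri":31,"p":11,"s":10}}
After op 19 (replace /qix 8): {"lkt":46,"po":57,"qix":8,"vla":{"jri":31,"p":11,"s":10}}
After op 20 (replace /vla/jri 11): {"lkt":46,"po":57,"qix":8,"vla":{"jri":11,"p":11,"s":10}}
After op 21 (replace /po 55): {"lkt":46,"po":55,"qix":8,"vla":{"jri":11,"p":11,"s":10}}
After op 22 (replace /po 45): {"lkt":46,"po":45,"qix":8,"vla":{"jri":11,"p":11,"s":10}}
After op 23 (replace /vla/s 67): {"lkt":46,"po":45,"qix":8,"vla":{"jri":11,"p":11,"s":67}}
After op 24 (replace /po 37): {"lkt":46,"po":37,"qix":8,"vla":{"jri":11,"p":11,"s":67}}
After op 25 (add /vla/uf 24): {"lkt":46,"po":37,"qix":8,"vla":{"jri":11,"p":11,"s":67,"uf":24}}
Value at /lkt: 46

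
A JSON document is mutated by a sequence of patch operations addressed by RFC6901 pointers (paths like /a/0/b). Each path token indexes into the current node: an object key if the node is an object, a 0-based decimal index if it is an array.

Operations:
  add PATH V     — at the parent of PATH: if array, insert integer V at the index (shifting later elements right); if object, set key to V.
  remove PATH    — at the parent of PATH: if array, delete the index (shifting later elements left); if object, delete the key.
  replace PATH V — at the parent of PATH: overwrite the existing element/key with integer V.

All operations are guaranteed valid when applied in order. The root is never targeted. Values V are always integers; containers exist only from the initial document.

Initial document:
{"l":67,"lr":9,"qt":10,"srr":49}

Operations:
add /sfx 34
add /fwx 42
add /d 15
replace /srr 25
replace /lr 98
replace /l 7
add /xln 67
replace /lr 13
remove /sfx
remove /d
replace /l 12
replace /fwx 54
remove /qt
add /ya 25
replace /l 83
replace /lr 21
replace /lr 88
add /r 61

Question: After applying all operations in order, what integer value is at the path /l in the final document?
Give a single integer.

After op 1 (add /sfx 34): {"l":67,"lr":9,"qt":10,"sfx":34,"srr":49}
After op 2 (add /fwx 42): {"fwx":42,"l":67,"lr":9,"qt":10,"sfx":34,"srr":49}
After op 3 (add /d 15): {"d":15,"fwx":42,"l":67,"lr":9,"qt":10,"sfx":34,"srr":49}
After op 4 (replace /srr 25): {"d":15,"fwx":42,"l":67,"lr":9,"qt":10,"sfx":34,"srr":25}
After op 5 (replace /lr 98): {"d":15,"fwx":42,"l":67,"lr":98,"qt":10,"sfx":34,"srr":25}
After op 6 (replace /l 7): {"d":15,"fwx":42,"l":7,"lr":98,"qt":10,"sfx":34,"srr":25}
After op 7 (add /xln 67): {"d":15,"fwx":42,"l":7,"lr":98,"qt":10,"sfx":34,"srr":25,"xln":67}
After op 8 (replace /lr 13): {"d":15,"fwx":42,"l":7,"lr":13,"qt":10,"sfx":34,"srr":25,"xln":67}
After op 9 (remove /sfx): {"d":15,"fwx":42,"l":7,"lr":13,"qt":10,"srr":25,"xln":67}
After op 10 (remove /d): {"fwx":42,"l":7,"lr":13,"qt":10,"srr":25,"xln":67}
After op 11 (replace /l 12): {"fwx":42,"l":12,"lr":13,"qt":10,"srr":25,"xln":67}
After op 12 (replace /fwx 54): {"fwx":54,"l":12,"lr":13,"qt":10,"srr":25,"xln":67}
After op 13 (remove /qt): {"fwx":54,"l":12,"lr":13,"srr":25,"xln":67}
After op 14 (add /ya 25): {"fwx":54,"l":12,"lr":13,"srr":25,"xln":67,"ya":25}
After op 15 (replace /l 83): {"fwx":54,"l":83,"lr":13,"srr":25,"xln":67,"ya":25}
After op 16 (replace /lr 21): {"fwx":54,"l":83,"lr":21,"srr":25,"xln":67,"ya":25}
After op 17 (replace /lr 88): {"fwx":54,"l":83,"lr":88,"srr":25,"xln":67,"ya":25}
After op 18 (add /r 61): {"fwx":54,"l":83,"lr":88,"r":61,"srr":25,"xln":67,"ya":25}
Value at /l: 83

Answer: 83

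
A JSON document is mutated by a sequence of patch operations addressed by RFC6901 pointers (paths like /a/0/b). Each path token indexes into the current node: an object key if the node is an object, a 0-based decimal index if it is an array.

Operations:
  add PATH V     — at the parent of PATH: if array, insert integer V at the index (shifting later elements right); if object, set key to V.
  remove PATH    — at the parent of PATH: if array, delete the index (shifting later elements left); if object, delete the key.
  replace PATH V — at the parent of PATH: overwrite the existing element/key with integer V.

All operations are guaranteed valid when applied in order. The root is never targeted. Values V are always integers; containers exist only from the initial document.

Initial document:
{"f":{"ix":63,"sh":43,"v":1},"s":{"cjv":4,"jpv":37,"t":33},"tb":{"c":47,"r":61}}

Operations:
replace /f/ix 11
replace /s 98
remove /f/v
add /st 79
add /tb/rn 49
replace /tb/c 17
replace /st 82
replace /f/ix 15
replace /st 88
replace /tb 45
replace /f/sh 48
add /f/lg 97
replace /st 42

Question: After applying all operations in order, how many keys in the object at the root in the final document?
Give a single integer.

Answer: 4

Derivation:
After op 1 (replace /f/ix 11): {"f":{"ix":11,"sh":43,"v":1},"s":{"cjv":4,"jpv":37,"t":33},"tb":{"c":47,"r":61}}
After op 2 (replace /s 98): {"f":{"ix":11,"sh":43,"v":1},"s":98,"tb":{"c":47,"r":61}}
After op 3 (remove /f/v): {"f":{"ix":11,"sh":43},"s":98,"tb":{"c":47,"r":61}}
After op 4 (add /st 79): {"f":{"ix":11,"sh":43},"s":98,"st":79,"tb":{"c":47,"r":61}}
After op 5 (add /tb/rn 49): {"f":{"ix":11,"sh":43},"s":98,"st":79,"tb":{"c":47,"r":61,"rn":49}}
After op 6 (replace /tb/c 17): {"f":{"ix":11,"sh":43},"s":98,"st":79,"tb":{"c":17,"r":61,"rn":49}}
After op 7 (replace /st 82): {"f":{"ix":11,"sh":43},"s":98,"st":82,"tb":{"c":17,"r":61,"rn":49}}
After op 8 (replace /f/ix 15): {"f":{"ix":15,"sh":43},"s":98,"st":82,"tb":{"c":17,"r":61,"rn":49}}
After op 9 (replace /st 88): {"f":{"ix":15,"sh":43},"s":98,"st":88,"tb":{"c":17,"r":61,"rn":49}}
After op 10 (replace /tb 45): {"f":{"ix":15,"sh":43},"s":98,"st":88,"tb":45}
After op 11 (replace /f/sh 48): {"f":{"ix":15,"sh":48},"s":98,"st":88,"tb":45}
After op 12 (add /f/lg 97): {"f":{"ix":15,"lg":97,"sh":48},"s":98,"st":88,"tb":45}
After op 13 (replace /st 42): {"f":{"ix":15,"lg":97,"sh":48},"s":98,"st":42,"tb":45}
Size at the root: 4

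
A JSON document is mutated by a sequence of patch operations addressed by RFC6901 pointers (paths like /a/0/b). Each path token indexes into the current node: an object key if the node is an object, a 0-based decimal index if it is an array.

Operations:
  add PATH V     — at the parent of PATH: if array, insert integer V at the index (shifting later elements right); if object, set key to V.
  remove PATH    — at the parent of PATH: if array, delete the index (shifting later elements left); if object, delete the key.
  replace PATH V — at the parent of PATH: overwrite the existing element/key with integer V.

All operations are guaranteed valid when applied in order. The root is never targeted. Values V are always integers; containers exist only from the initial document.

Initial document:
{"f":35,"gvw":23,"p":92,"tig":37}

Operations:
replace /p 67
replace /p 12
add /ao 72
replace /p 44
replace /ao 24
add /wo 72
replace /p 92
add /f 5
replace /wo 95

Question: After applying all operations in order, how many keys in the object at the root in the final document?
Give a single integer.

After op 1 (replace /p 67): {"f":35,"gvw":23,"p":67,"tig":37}
After op 2 (replace /p 12): {"f":35,"gvw":23,"p":12,"tig":37}
After op 3 (add /ao 72): {"ao":72,"f":35,"gvw":23,"p":12,"tig":37}
After op 4 (replace /p 44): {"ao":72,"f":35,"gvw":23,"p":44,"tig":37}
After op 5 (replace /ao 24): {"ao":24,"f":35,"gvw":23,"p":44,"tig":37}
After op 6 (add /wo 72): {"ao":24,"f":35,"gvw":23,"p":44,"tig":37,"wo":72}
After op 7 (replace /p 92): {"ao":24,"f":35,"gvw":23,"p":92,"tig":37,"wo":72}
After op 8 (add /f 5): {"ao":24,"f":5,"gvw":23,"p":92,"tig":37,"wo":72}
After op 9 (replace /wo 95): {"ao":24,"f":5,"gvw":23,"p":92,"tig":37,"wo":95}
Size at the root: 6

Answer: 6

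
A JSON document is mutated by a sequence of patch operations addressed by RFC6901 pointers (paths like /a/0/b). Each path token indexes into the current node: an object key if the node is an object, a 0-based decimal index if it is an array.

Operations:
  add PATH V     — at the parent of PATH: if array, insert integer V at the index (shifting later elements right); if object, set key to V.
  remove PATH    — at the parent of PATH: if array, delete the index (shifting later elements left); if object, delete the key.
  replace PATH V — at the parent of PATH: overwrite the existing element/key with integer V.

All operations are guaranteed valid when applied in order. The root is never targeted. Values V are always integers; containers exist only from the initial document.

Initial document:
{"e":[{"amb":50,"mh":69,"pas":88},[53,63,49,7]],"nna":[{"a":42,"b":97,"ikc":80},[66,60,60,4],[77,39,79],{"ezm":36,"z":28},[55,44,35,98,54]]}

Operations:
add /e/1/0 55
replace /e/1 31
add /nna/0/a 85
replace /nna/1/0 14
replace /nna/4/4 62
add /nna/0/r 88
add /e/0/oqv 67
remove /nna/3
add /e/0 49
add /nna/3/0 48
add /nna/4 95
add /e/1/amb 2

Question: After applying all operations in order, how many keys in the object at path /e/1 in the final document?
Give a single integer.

After op 1 (add /e/1/0 55): {"e":[{"amb":50,"mh":69,"pas":88},[55,53,63,49,7]],"nna":[{"a":42,"b":97,"ikc":80},[66,60,60,4],[77,39,79],{"ezm":36,"z":28},[55,44,35,98,54]]}
After op 2 (replace /e/1 31): {"e":[{"amb":50,"mh":69,"pas":88},31],"nna":[{"a":42,"b":97,"ikc":80},[66,60,60,4],[77,39,79],{"ezm":36,"z":28},[55,44,35,98,54]]}
After op 3 (add /nna/0/a 85): {"e":[{"amb":50,"mh":69,"pas":88},31],"nna":[{"a":85,"b":97,"ikc":80},[66,60,60,4],[77,39,79],{"ezm":36,"z":28},[55,44,35,98,54]]}
After op 4 (replace /nna/1/0 14): {"e":[{"amb":50,"mh":69,"pas":88},31],"nna":[{"a":85,"b":97,"ikc":80},[14,60,60,4],[77,39,79],{"ezm":36,"z":28},[55,44,35,98,54]]}
After op 5 (replace /nna/4/4 62): {"e":[{"amb":50,"mh":69,"pas":88},31],"nna":[{"a":85,"b":97,"ikc":80},[14,60,60,4],[77,39,79],{"ezm":36,"z":28},[55,44,35,98,62]]}
After op 6 (add /nna/0/r 88): {"e":[{"amb":50,"mh":69,"pas":88},31],"nna":[{"a":85,"b":97,"ikc":80,"r":88},[14,60,60,4],[77,39,79],{"ezm":36,"z":28},[55,44,35,98,62]]}
After op 7 (add /e/0/oqv 67): {"e":[{"amb":50,"mh":69,"oqv":67,"pas":88},31],"nna":[{"a":85,"b":97,"ikc":80,"r":88},[14,60,60,4],[77,39,79],{"ezm":36,"z":28},[55,44,35,98,62]]}
After op 8 (remove /nna/3): {"e":[{"amb":50,"mh":69,"oqv":67,"pas":88},31],"nna":[{"a":85,"b":97,"ikc":80,"r":88},[14,60,60,4],[77,39,79],[55,44,35,98,62]]}
After op 9 (add /e/0 49): {"e":[49,{"amb":50,"mh":69,"oqv":67,"pas":88},31],"nna":[{"a":85,"b":97,"ikc":80,"r":88},[14,60,60,4],[77,39,79],[55,44,35,98,62]]}
After op 10 (add /nna/3/0 48): {"e":[49,{"amb":50,"mh":69,"oqv":67,"pas":88},31],"nna":[{"a":85,"b":97,"ikc":80,"r":88},[14,60,60,4],[77,39,79],[48,55,44,35,98,62]]}
After op 11 (add /nna/4 95): {"e":[49,{"amb":50,"mh":69,"oqv":67,"pas":88},31],"nna":[{"a":85,"b":97,"ikc":80,"r":88},[14,60,60,4],[77,39,79],[48,55,44,35,98,62],95]}
After op 12 (add /e/1/amb 2): {"e":[49,{"amb":2,"mh":69,"oqv":67,"pas":88},31],"nna":[{"a":85,"b":97,"ikc":80,"r":88},[14,60,60,4],[77,39,79],[48,55,44,35,98,62],95]}
Size at path /e/1: 4

Answer: 4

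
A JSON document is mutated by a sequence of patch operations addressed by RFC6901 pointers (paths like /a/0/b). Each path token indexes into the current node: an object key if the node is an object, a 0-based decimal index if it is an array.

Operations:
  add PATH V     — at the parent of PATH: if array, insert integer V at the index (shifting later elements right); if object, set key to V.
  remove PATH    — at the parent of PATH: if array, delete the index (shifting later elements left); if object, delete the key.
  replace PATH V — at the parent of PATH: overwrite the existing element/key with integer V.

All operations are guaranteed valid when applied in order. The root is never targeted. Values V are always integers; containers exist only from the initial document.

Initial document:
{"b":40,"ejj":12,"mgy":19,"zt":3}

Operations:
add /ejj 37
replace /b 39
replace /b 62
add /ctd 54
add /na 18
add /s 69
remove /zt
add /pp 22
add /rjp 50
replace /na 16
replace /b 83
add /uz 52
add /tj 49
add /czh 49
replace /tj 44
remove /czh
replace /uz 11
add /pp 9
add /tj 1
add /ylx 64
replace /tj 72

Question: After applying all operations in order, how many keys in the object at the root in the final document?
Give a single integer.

After op 1 (add /ejj 37): {"b":40,"ejj":37,"mgy":19,"zt":3}
After op 2 (replace /b 39): {"b":39,"ejj":37,"mgy":19,"zt":3}
After op 3 (replace /b 62): {"b":62,"ejj":37,"mgy":19,"zt":3}
After op 4 (add /ctd 54): {"b":62,"ctd":54,"ejj":37,"mgy":19,"zt":3}
After op 5 (add /na 18): {"b":62,"ctd":54,"ejj":37,"mgy":19,"na":18,"zt":3}
After op 6 (add /s 69): {"b":62,"ctd":54,"ejj":37,"mgy":19,"na":18,"s":69,"zt":3}
After op 7 (remove /zt): {"b":62,"ctd":54,"ejj":37,"mgy":19,"na":18,"s":69}
After op 8 (add /pp 22): {"b":62,"ctd":54,"ejj":37,"mgy":19,"na":18,"pp":22,"s":69}
After op 9 (add /rjp 50): {"b":62,"ctd":54,"ejj":37,"mgy":19,"na":18,"pp":22,"rjp":50,"s":69}
After op 10 (replace /na 16): {"b":62,"ctd":54,"ejj":37,"mgy":19,"na":16,"pp":22,"rjp":50,"s":69}
After op 11 (replace /b 83): {"b":83,"ctd":54,"ejj":37,"mgy":19,"na":16,"pp":22,"rjp":50,"s":69}
After op 12 (add /uz 52): {"b":83,"ctd":54,"ejj":37,"mgy":19,"na":16,"pp":22,"rjp":50,"s":69,"uz":52}
After op 13 (add /tj 49): {"b":83,"ctd":54,"ejj":37,"mgy":19,"na":16,"pp":22,"rjp":50,"s":69,"tj":49,"uz":52}
After op 14 (add /czh 49): {"b":83,"ctd":54,"czh":49,"ejj":37,"mgy":19,"na":16,"pp":22,"rjp":50,"s":69,"tj":49,"uz":52}
After op 15 (replace /tj 44): {"b":83,"ctd":54,"czh":49,"ejj":37,"mgy":19,"na":16,"pp":22,"rjp":50,"s":69,"tj":44,"uz":52}
After op 16 (remove /czh): {"b":83,"ctd":54,"ejj":37,"mgy":19,"na":16,"pp":22,"rjp":50,"s":69,"tj":44,"uz":52}
After op 17 (replace /uz 11): {"b":83,"ctd":54,"ejj":37,"mgy":19,"na":16,"pp":22,"rjp":50,"s":69,"tj":44,"uz":11}
After op 18 (add /pp 9): {"b":83,"ctd":54,"ejj":37,"mgy":19,"na":16,"pp":9,"rjp":50,"s":69,"tj":44,"uz":11}
After op 19 (add /tj 1): {"b":83,"ctd":54,"ejj":37,"mgy":19,"na":16,"pp":9,"rjp":50,"s":69,"tj":1,"uz":11}
After op 20 (add /ylx 64): {"b":83,"ctd":54,"ejj":37,"mgy":19,"na":16,"pp":9,"rjp":50,"s":69,"tj":1,"uz":11,"ylx":64}
After op 21 (replace /tj 72): {"b":83,"ctd":54,"ejj":37,"mgy":19,"na":16,"pp":9,"rjp":50,"s":69,"tj":72,"uz":11,"ylx":64}
Size at the root: 11

Answer: 11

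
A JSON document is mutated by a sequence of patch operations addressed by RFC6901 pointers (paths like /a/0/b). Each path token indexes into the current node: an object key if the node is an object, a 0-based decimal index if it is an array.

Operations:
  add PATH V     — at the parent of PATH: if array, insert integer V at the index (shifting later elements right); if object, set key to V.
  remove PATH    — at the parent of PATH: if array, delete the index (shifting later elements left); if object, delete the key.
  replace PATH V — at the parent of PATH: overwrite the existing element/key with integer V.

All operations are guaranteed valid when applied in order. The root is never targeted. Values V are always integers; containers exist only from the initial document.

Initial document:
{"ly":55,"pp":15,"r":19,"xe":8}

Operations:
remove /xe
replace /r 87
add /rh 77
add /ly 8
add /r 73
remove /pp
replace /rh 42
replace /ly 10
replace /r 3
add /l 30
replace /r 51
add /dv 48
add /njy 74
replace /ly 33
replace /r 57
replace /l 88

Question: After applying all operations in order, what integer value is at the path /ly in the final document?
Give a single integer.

Answer: 33

Derivation:
After op 1 (remove /xe): {"ly":55,"pp":15,"r":19}
After op 2 (replace /r 87): {"ly":55,"pp":15,"r":87}
After op 3 (add /rh 77): {"ly":55,"pp":15,"r":87,"rh":77}
After op 4 (add /ly 8): {"ly":8,"pp":15,"r":87,"rh":77}
After op 5 (add /r 73): {"ly":8,"pp":15,"r":73,"rh":77}
After op 6 (remove /pp): {"ly":8,"r":73,"rh":77}
After op 7 (replace /rh 42): {"ly":8,"r":73,"rh":42}
After op 8 (replace /ly 10): {"ly":10,"r":73,"rh":42}
After op 9 (replace /r 3): {"ly":10,"r":3,"rh":42}
After op 10 (add /l 30): {"l":30,"ly":10,"r":3,"rh":42}
After op 11 (replace /r 51): {"l":30,"ly":10,"r":51,"rh":42}
After op 12 (add /dv 48): {"dv":48,"l":30,"ly":10,"r":51,"rh":42}
After op 13 (add /njy 74): {"dv":48,"l":30,"ly":10,"njy":74,"r":51,"rh":42}
After op 14 (replace /ly 33): {"dv":48,"l":30,"ly":33,"njy":74,"r":51,"rh":42}
After op 15 (replace /r 57): {"dv":48,"l":30,"ly":33,"njy":74,"r":57,"rh":42}
After op 16 (replace /l 88): {"dv":48,"l":88,"ly":33,"njy":74,"r":57,"rh":42}
Value at /ly: 33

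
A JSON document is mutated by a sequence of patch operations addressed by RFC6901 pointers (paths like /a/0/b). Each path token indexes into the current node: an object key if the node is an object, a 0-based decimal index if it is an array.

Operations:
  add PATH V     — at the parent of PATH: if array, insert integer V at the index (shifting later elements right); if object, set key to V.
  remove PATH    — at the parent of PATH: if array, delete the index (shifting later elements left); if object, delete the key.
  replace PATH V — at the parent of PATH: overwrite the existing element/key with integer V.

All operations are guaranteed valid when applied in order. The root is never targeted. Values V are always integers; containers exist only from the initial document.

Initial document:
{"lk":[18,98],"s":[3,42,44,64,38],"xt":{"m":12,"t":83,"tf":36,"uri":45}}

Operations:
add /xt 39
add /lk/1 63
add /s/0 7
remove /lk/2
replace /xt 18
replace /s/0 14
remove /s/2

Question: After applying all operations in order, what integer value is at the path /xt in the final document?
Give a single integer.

After op 1 (add /xt 39): {"lk":[18,98],"s":[3,42,44,64,38],"xt":39}
After op 2 (add /lk/1 63): {"lk":[18,63,98],"s":[3,42,44,64,38],"xt":39}
After op 3 (add /s/0 7): {"lk":[18,63,98],"s":[7,3,42,44,64,38],"xt":39}
After op 4 (remove /lk/2): {"lk":[18,63],"s":[7,3,42,44,64,38],"xt":39}
After op 5 (replace /xt 18): {"lk":[18,63],"s":[7,3,42,44,64,38],"xt":18}
After op 6 (replace /s/0 14): {"lk":[18,63],"s":[14,3,42,44,64,38],"xt":18}
After op 7 (remove /s/2): {"lk":[18,63],"s":[14,3,44,64,38],"xt":18}
Value at /xt: 18

Answer: 18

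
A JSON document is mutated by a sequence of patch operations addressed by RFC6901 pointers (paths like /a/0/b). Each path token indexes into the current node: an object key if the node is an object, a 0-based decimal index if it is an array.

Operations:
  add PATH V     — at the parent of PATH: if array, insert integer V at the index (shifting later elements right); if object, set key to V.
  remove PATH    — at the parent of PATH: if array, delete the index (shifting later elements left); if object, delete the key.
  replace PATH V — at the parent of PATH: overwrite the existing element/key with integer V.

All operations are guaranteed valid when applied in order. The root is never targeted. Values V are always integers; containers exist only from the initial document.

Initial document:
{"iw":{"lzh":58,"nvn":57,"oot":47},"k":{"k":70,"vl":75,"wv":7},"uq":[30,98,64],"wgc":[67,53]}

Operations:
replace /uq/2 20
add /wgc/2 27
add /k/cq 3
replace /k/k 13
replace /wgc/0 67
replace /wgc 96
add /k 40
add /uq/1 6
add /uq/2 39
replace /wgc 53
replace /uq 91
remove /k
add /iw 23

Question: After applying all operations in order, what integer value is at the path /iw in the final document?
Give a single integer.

Answer: 23

Derivation:
After op 1 (replace /uq/2 20): {"iw":{"lzh":58,"nvn":57,"oot":47},"k":{"k":70,"vl":75,"wv":7},"uq":[30,98,20],"wgc":[67,53]}
After op 2 (add /wgc/2 27): {"iw":{"lzh":58,"nvn":57,"oot":47},"k":{"k":70,"vl":75,"wv":7},"uq":[30,98,20],"wgc":[67,53,27]}
After op 3 (add /k/cq 3): {"iw":{"lzh":58,"nvn":57,"oot":47},"k":{"cq":3,"k":70,"vl":75,"wv":7},"uq":[30,98,20],"wgc":[67,53,27]}
After op 4 (replace /k/k 13): {"iw":{"lzh":58,"nvn":57,"oot":47},"k":{"cq":3,"k":13,"vl":75,"wv":7},"uq":[30,98,20],"wgc":[67,53,27]}
After op 5 (replace /wgc/0 67): {"iw":{"lzh":58,"nvn":57,"oot":47},"k":{"cq":3,"k":13,"vl":75,"wv":7},"uq":[30,98,20],"wgc":[67,53,27]}
After op 6 (replace /wgc 96): {"iw":{"lzh":58,"nvn":57,"oot":47},"k":{"cq":3,"k":13,"vl":75,"wv":7},"uq":[30,98,20],"wgc":96}
After op 7 (add /k 40): {"iw":{"lzh":58,"nvn":57,"oot":47},"k":40,"uq":[30,98,20],"wgc":96}
After op 8 (add /uq/1 6): {"iw":{"lzh":58,"nvn":57,"oot":47},"k":40,"uq":[30,6,98,20],"wgc":96}
After op 9 (add /uq/2 39): {"iw":{"lzh":58,"nvn":57,"oot":47},"k":40,"uq":[30,6,39,98,20],"wgc":96}
After op 10 (replace /wgc 53): {"iw":{"lzh":58,"nvn":57,"oot":47},"k":40,"uq":[30,6,39,98,20],"wgc":53}
After op 11 (replace /uq 91): {"iw":{"lzh":58,"nvn":57,"oot":47},"k":40,"uq":91,"wgc":53}
After op 12 (remove /k): {"iw":{"lzh":58,"nvn":57,"oot":47},"uq":91,"wgc":53}
After op 13 (add /iw 23): {"iw":23,"uq":91,"wgc":53}
Value at /iw: 23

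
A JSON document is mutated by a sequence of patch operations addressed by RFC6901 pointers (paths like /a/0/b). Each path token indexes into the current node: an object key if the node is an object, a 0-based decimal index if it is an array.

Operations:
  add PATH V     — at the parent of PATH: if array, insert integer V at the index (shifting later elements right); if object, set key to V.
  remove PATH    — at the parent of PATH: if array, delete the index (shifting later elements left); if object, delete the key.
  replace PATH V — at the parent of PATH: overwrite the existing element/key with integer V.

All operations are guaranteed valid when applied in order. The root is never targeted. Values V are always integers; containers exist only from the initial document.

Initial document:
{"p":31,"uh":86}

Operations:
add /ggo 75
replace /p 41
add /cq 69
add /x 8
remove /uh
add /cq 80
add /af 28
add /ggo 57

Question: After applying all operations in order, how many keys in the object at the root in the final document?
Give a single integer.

After op 1 (add /ggo 75): {"ggo":75,"p":31,"uh":86}
After op 2 (replace /p 41): {"ggo":75,"p":41,"uh":86}
After op 3 (add /cq 69): {"cq":69,"ggo":75,"p":41,"uh":86}
After op 4 (add /x 8): {"cq":69,"ggo":75,"p":41,"uh":86,"x":8}
After op 5 (remove /uh): {"cq":69,"ggo":75,"p":41,"x":8}
After op 6 (add /cq 80): {"cq":80,"ggo":75,"p":41,"x":8}
After op 7 (add /af 28): {"af":28,"cq":80,"ggo":75,"p":41,"x":8}
After op 8 (add /ggo 57): {"af":28,"cq":80,"ggo":57,"p":41,"x":8}
Size at the root: 5

Answer: 5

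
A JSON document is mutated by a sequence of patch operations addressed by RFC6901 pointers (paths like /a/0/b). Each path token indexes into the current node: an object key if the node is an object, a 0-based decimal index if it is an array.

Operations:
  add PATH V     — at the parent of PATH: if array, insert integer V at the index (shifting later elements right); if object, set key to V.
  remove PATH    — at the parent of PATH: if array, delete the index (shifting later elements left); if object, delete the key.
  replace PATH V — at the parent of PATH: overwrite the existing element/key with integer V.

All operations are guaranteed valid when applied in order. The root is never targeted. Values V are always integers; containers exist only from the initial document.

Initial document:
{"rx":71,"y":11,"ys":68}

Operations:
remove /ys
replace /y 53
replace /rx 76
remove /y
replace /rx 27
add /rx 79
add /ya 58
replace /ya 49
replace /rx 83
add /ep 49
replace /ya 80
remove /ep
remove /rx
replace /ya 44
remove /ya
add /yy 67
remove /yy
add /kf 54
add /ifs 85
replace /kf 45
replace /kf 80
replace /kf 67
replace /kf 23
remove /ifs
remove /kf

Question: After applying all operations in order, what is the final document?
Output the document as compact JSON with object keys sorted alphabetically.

After op 1 (remove /ys): {"rx":71,"y":11}
After op 2 (replace /y 53): {"rx":71,"y":53}
After op 3 (replace /rx 76): {"rx":76,"y":53}
After op 4 (remove /y): {"rx":76}
After op 5 (replace /rx 27): {"rx":27}
After op 6 (add /rx 79): {"rx":79}
After op 7 (add /ya 58): {"rx":79,"ya":58}
After op 8 (replace /ya 49): {"rx":79,"ya":49}
After op 9 (replace /rx 83): {"rx":83,"ya":49}
After op 10 (add /ep 49): {"ep":49,"rx":83,"ya":49}
After op 11 (replace /ya 80): {"ep":49,"rx":83,"ya":80}
After op 12 (remove /ep): {"rx":83,"ya":80}
After op 13 (remove /rx): {"ya":80}
After op 14 (replace /ya 44): {"ya":44}
After op 15 (remove /ya): {}
After op 16 (add /yy 67): {"yy":67}
After op 17 (remove /yy): {}
After op 18 (add /kf 54): {"kf":54}
After op 19 (add /ifs 85): {"ifs":85,"kf":54}
After op 20 (replace /kf 45): {"ifs":85,"kf":45}
After op 21 (replace /kf 80): {"ifs":85,"kf":80}
After op 22 (replace /kf 67): {"ifs":85,"kf":67}
After op 23 (replace /kf 23): {"ifs":85,"kf":23}
After op 24 (remove /ifs): {"kf":23}
After op 25 (remove /kf): {}

Answer: {}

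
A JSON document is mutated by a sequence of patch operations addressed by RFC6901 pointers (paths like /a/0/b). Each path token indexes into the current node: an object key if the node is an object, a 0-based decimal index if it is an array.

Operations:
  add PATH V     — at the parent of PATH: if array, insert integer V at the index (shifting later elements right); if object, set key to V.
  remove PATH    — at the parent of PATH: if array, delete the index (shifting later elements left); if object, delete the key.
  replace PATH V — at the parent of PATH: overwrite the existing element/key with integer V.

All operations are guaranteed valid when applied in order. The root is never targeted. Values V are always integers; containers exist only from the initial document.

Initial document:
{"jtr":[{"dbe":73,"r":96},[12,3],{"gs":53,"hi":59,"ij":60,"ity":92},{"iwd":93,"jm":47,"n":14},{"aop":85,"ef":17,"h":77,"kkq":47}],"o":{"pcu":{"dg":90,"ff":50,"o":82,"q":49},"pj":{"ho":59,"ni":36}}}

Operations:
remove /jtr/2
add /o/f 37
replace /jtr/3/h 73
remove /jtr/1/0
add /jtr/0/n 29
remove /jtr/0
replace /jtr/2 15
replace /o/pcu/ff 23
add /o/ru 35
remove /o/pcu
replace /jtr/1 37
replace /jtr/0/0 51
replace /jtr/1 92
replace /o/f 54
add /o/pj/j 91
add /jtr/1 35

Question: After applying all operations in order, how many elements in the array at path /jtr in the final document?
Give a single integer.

Answer: 4

Derivation:
After op 1 (remove /jtr/2): {"jtr":[{"dbe":73,"r":96},[12,3],{"iwd":93,"jm":47,"n":14},{"aop":85,"ef":17,"h":77,"kkq":47}],"o":{"pcu":{"dg":90,"ff":50,"o":82,"q":49},"pj":{"ho":59,"ni":36}}}
After op 2 (add /o/f 37): {"jtr":[{"dbe":73,"r":96},[12,3],{"iwd":93,"jm":47,"n":14},{"aop":85,"ef":17,"h":77,"kkq":47}],"o":{"f":37,"pcu":{"dg":90,"ff":50,"o":82,"q":49},"pj":{"ho":59,"ni":36}}}
After op 3 (replace /jtr/3/h 73): {"jtr":[{"dbe":73,"r":96},[12,3],{"iwd":93,"jm":47,"n":14},{"aop":85,"ef":17,"h":73,"kkq":47}],"o":{"f":37,"pcu":{"dg":90,"ff":50,"o":82,"q":49},"pj":{"ho":59,"ni":36}}}
After op 4 (remove /jtr/1/0): {"jtr":[{"dbe":73,"r":96},[3],{"iwd":93,"jm":47,"n":14},{"aop":85,"ef":17,"h":73,"kkq":47}],"o":{"f":37,"pcu":{"dg":90,"ff":50,"o":82,"q":49},"pj":{"ho":59,"ni":36}}}
After op 5 (add /jtr/0/n 29): {"jtr":[{"dbe":73,"n":29,"r":96},[3],{"iwd":93,"jm":47,"n":14},{"aop":85,"ef":17,"h":73,"kkq":47}],"o":{"f":37,"pcu":{"dg":90,"ff":50,"o":82,"q":49},"pj":{"ho":59,"ni":36}}}
After op 6 (remove /jtr/0): {"jtr":[[3],{"iwd":93,"jm":47,"n":14},{"aop":85,"ef":17,"h":73,"kkq":47}],"o":{"f":37,"pcu":{"dg":90,"ff":50,"o":82,"q":49},"pj":{"ho":59,"ni":36}}}
After op 7 (replace /jtr/2 15): {"jtr":[[3],{"iwd":93,"jm":47,"n":14},15],"o":{"f":37,"pcu":{"dg":90,"ff":50,"o":82,"q":49},"pj":{"ho":59,"ni":36}}}
After op 8 (replace /o/pcu/ff 23): {"jtr":[[3],{"iwd":93,"jm":47,"n":14},15],"o":{"f":37,"pcu":{"dg":90,"ff":23,"o":82,"q":49},"pj":{"ho":59,"ni":36}}}
After op 9 (add /o/ru 35): {"jtr":[[3],{"iwd":93,"jm":47,"n":14},15],"o":{"f":37,"pcu":{"dg":90,"ff":23,"o":82,"q":49},"pj":{"ho":59,"ni":36},"ru":35}}
After op 10 (remove /o/pcu): {"jtr":[[3],{"iwd":93,"jm":47,"n":14},15],"o":{"f":37,"pj":{"ho":59,"ni":36},"ru":35}}
After op 11 (replace /jtr/1 37): {"jtr":[[3],37,15],"o":{"f":37,"pj":{"ho":59,"ni":36},"ru":35}}
After op 12 (replace /jtr/0/0 51): {"jtr":[[51],37,15],"o":{"f":37,"pj":{"ho":59,"ni":36},"ru":35}}
After op 13 (replace /jtr/1 92): {"jtr":[[51],92,15],"o":{"f":37,"pj":{"ho":59,"ni":36},"ru":35}}
After op 14 (replace /o/f 54): {"jtr":[[51],92,15],"o":{"f":54,"pj":{"ho":59,"ni":36},"ru":35}}
After op 15 (add /o/pj/j 91): {"jtr":[[51],92,15],"o":{"f":54,"pj":{"ho":59,"j":91,"ni":36},"ru":35}}
After op 16 (add /jtr/1 35): {"jtr":[[51],35,92,15],"o":{"f":54,"pj":{"ho":59,"j":91,"ni":36},"ru":35}}
Size at path /jtr: 4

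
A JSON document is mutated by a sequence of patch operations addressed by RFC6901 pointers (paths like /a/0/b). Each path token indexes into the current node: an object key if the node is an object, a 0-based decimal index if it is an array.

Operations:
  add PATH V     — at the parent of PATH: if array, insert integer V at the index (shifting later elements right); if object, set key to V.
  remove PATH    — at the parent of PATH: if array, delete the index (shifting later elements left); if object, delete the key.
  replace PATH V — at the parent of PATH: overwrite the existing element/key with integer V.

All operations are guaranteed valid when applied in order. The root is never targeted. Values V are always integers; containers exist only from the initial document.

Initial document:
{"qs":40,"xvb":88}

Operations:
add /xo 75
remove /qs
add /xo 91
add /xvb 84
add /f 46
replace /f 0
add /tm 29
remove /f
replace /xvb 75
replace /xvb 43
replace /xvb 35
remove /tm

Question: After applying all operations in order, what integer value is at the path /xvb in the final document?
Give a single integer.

After op 1 (add /xo 75): {"qs":40,"xo":75,"xvb":88}
After op 2 (remove /qs): {"xo":75,"xvb":88}
After op 3 (add /xo 91): {"xo":91,"xvb":88}
After op 4 (add /xvb 84): {"xo":91,"xvb":84}
After op 5 (add /f 46): {"f":46,"xo":91,"xvb":84}
After op 6 (replace /f 0): {"f":0,"xo":91,"xvb":84}
After op 7 (add /tm 29): {"f":0,"tm":29,"xo":91,"xvb":84}
After op 8 (remove /f): {"tm":29,"xo":91,"xvb":84}
After op 9 (replace /xvb 75): {"tm":29,"xo":91,"xvb":75}
After op 10 (replace /xvb 43): {"tm":29,"xo":91,"xvb":43}
After op 11 (replace /xvb 35): {"tm":29,"xo":91,"xvb":35}
After op 12 (remove /tm): {"xo":91,"xvb":35}
Value at /xvb: 35

Answer: 35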